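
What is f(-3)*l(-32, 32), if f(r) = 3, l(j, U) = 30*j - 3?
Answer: -2889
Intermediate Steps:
l(j, U) = -3 + 30*j
f(-3)*l(-32, 32) = 3*(-3 + 30*(-32)) = 3*(-3 - 960) = 3*(-963) = -2889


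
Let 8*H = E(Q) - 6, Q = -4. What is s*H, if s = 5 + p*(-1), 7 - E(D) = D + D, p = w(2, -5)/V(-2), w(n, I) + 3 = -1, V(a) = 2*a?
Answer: 9/2 ≈ 4.5000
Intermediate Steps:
w(n, I) = -4 (w(n, I) = -3 - 1 = -4)
p = 1 (p = -4/(2*(-2)) = -4/(-4) = -4*(-1/4) = 1)
E(D) = 7 - 2*D (E(D) = 7 - (D + D) = 7 - 2*D)
s = 4 (s = 5 + 1*(-1) = 5 - 1 = 4)
H = 9/8 (H = ((7 - 2*(-4)) - 6)/8 = ((7 + 8) - 6)/8 = (15 - 6)/8 = (1/8)*9 = 9/8 ≈ 1.1250)
s*H = 4*(9/8) = 9/2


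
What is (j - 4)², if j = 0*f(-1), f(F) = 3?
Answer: 16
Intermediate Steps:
j = 0 (j = 0*3 = 0)
(j - 4)² = (0 - 4)² = (-4)² = 16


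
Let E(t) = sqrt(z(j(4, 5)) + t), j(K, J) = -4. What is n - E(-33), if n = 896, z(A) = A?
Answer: 896 - I*sqrt(37) ≈ 896.0 - 6.0828*I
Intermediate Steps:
E(t) = sqrt(-4 + t)
n - E(-33) = 896 - sqrt(-4 - 33) = 896 - sqrt(-37) = 896 - I*sqrt(37)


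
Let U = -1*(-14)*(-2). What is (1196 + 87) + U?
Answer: 1255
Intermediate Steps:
U = -28 (U = 14*(-2) = -28)
(1196 + 87) + U = (1196 + 87) - 28 = 1283 - 28 = 1255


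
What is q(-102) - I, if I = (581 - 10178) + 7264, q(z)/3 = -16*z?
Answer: 7229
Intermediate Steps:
q(z) = -48*z (q(z) = 3*(-16*z) = -48*z)
I = -2333 (I = -9597 + 7264 = -2333)
q(-102) - I = -48*(-102) - 1*(-2333) = 4896 + 2333 = 7229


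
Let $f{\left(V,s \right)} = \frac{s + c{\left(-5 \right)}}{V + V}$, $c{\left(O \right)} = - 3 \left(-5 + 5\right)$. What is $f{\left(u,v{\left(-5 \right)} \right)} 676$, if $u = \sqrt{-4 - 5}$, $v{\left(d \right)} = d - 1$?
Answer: $676 i \approx 676.0 i$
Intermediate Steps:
$c{\left(O \right)} = 0$ ($c{\left(O \right)} = \left(-3\right) 0 = 0$)
$v{\left(d \right)} = -1 + d$
$u = 3 i$ ($u = \sqrt{-9} = 3 i \approx 3.0 i$)
$f{\left(V,s \right)} = \frac{s}{2 V}$ ($f{\left(V,s \right)} = \frac{s + 0}{V + V} = \frac{s}{2 V}$)
$f{\left(u,v{\left(-5 \right)} \right)} 676 = \frac{-1 - 5}{2 \cdot 3 i} 676 = \frac{1}{2} \left(-6\right) \left(- \frac{i}{3}\right) 676 = i 676 = 676 i$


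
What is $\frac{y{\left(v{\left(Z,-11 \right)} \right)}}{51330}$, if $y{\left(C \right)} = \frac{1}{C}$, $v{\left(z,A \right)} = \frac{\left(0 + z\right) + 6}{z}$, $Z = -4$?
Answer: $- \frac{1}{25665} \approx -3.8964 \cdot 10^{-5}$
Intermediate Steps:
$v{\left(z,A \right)} = \frac{6 + z}{z}$ ($v{\left(z,A \right)} = \frac{z + 6}{z} = \frac{6 + z}{z}$)
$\frac{y{\left(v{\left(Z,-11 \right)} \right)}}{51330} = \frac{1}{\frac{6 - 4}{-4} \cdot 51330} = \frac{1}{\left(- \frac{1}{4}\right) 2} \cdot \frac{1}{51330} = \frac{1}{- \frac{1}{2}} \cdot \frac{1}{51330} = \left(-2\right) \frac{1}{51330} = - \frac{1}{25665}$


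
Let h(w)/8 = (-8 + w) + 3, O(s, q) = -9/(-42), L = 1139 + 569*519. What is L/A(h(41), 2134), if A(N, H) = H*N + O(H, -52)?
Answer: 4150300/8604291 ≈ 0.48235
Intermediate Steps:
L = 296450 (L = 1139 + 295311 = 296450)
O(s, q) = 3/14 (O(s, q) = -9*(-1/42) = 3/14)
h(w) = -40 + 8*w (h(w) = 8*((-8 + w) + 3) = 8*(-5 + w) = -40 + 8*w)
A(N, H) = 3/14 + H*N (A(N, H) = H*N + 3/14 = 3/14 + H*N)
L/A(h(41), 2134) = 296450/(3/14 + 2134*(-40 + 8*41)) = 296450/(3/14 + 2134*(-40 + 328)) = 296450/(3/14 + 2134*288) = 296450/(3/14 + 614592) = 296450/(8604291/14) = 296450*(14/8604291) = 4150300/8604291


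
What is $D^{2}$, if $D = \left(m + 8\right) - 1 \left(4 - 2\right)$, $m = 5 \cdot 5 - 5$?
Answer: $676$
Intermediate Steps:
$m = 20$ ($m = 25 - 5 = 20$)
$D = 26$ ($D = \left(20 + 8\right) - 1 \left(4 - 2\right) = 28 - 1 \cdot 2 = 28 - 2 = 26$)
$D^{2} = 26^{2} = 676$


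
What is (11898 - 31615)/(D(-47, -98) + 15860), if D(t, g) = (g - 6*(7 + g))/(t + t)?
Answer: -926699/745196 ≈ -1.2436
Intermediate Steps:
D(t, g) = (-42 - 5*g)/(2*t) (D(t, g) = (g + (-42 - 6*g))/((2*t)) = (-42 - 5*g)*(1/(2*t)) = (-42 - 5*g)/(2*t))
(11898 - 31615)/(D(-47, -98) + 15860) = (11898 - 31615)/((1/2)*(-42 - 5*(-98))/(-47) + 15860) = -19717/((1/2)*(-1/47)*(-42 + 490) + 15860) = -19717/((1/2)*(-1/47)*448 + 15860) = -19717/(-224/47 + 15860) = -19717/745196/47 = -19717*47/745196 = -926699/745196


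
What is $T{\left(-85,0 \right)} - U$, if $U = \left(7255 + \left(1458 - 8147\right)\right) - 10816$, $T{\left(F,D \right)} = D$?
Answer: $10250$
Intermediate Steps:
$U = -10250$ ($U = \left(7255 + \left(1458 - 8147\right)\right) - 10816 = \left(7255 - 6689\right) - 10816 = 566 - 10816 = -10250$)
$T{\left(-85,0 \right)} - U = 0 - -10250 = 0 + 10250 = 10250$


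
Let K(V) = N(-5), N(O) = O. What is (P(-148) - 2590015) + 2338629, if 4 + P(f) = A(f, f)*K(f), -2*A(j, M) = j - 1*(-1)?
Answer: -503515/2 ≈ -2.5176e+5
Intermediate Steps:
A(j, M) = -½ - j/2 (A(j, M) = -(j - 1*(-1))/2 = -(j + 1)/2 = -(1 + j)/2 = -½ - j/2)
K(V) = -5
P(f) = -3/2 + 5*f/2 (P(f) = -4 + (-½ - f/2)*(-5) = -4 + (5/2 + 5*f/2) = -3/2 + 5*f/2)
(P(-148) - 2590015) + 2338629 = ((-3/2 + (5/2)*(-148)) - 2590015) + 2338629 = ((-3/2 - 370) - 2590015) + 2338629 = (-743/2 - 2590015) + 2338629 = -5180773/2 + 2338629 = -503515/2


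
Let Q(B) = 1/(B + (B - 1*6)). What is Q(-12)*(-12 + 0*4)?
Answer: ⅖ ≈ 0.40000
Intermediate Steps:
Q(B) = 1/(-6 + 2*B) (Q(B) = 1/(B + (B - 6)) = 1/(B + (-6 + B)) = 1/(-6 + 2*B))
Q(-12)*(-12 + 0*4) = (1/(2*(-3 - 12)))*(-12 + 0*4) = ((½)/(-15))*(-12 + 0) = ((½)*(-1/15))*(-12) = -1/30*(-12) = ⅖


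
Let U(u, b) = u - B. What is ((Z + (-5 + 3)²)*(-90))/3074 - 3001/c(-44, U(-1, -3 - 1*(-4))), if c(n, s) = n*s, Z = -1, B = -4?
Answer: 4594717/202884 ≈ 22.647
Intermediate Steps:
U(u, b) = 4 + u (U(u, b) = u - 1*(-4) = u + 4 = 4 + u)
((Z + (-5 + 3)²)*(-90))/3074 - 3001/c(-44, U(-1, -3 - 1*(-4))) = ((-1 + (-5 + 3)²)*(-90))/3074 - 3001*(-1/(44*(4 - 1))) = ((-1 + (-2)²)*(-90))*(1/3074) - 3001/((-44*3)) = ((-1 + 4)*(-90))*(1/3074) - 3001/(-132) = (3*(-90))*(1/3074) - 3001*(-1/132) = -270*1/3074 + 3001/132 = -135/1537 + 3001/132 = 4594717/202884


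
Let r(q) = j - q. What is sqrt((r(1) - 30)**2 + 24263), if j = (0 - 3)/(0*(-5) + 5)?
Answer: 3*sqrt(70171)/5 ≈ 158.94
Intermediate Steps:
j = -3/5 (j = -3/(0 + 5) = -3/5 ≈ -0.60000)
r(q) = -3/5 - q
sqrt((r(1) - 30)**2 + 24263) = sqrt(((-3/5 - 1*1) - 30)**2 + 24263) = sqrt(((-3/5 - 1) - 30)**2 + 24263) = sqrt((-8/5 - 30)**2 + 24263) = sqrt((-158/5)**2 + 24263) = sqrt(24964/25 + 24263) = sqrt(631539/25) = 3*sqrt(70171)/5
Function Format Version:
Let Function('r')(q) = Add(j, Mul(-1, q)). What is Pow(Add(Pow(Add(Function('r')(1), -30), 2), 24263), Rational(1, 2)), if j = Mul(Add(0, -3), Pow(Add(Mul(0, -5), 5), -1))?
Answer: Mul(Rational(3, 5), Pow(70171, Rational(1, 2))) ≈ 158.94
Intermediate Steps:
j = Rational(-3, 5) (j = Mul(-3, Pow(Add(0, 5), -1)) = Mul(-3, Pow(5, -1)) = Mul(-3, Rational(1, 5)) = Rational(-3, 5) ≈ -0.60000)
Function('r')(q) = Add(Rational(-3, 5), Mul(-1, q))
Pow(Add(Pow(Add(Function('r')(1), -30), 2), 24263), Rational(1, 2)) = Pow(Add(Pow(Add(Add(Rational(-3, 5), Mul(-1, 1)), -30), 2), 24263), Rational(1, 2)) = Pow(Add(Pow(Add(Add(Rational(-3, 5), -1), -30), 2), 24263), Rational(1, 2)) = Pow(Add(Pow(Add(Rational(-8, 5), -30), 2), 24263), Rational(1, 2)) = Pow(Add(Pow(Rational(-158, 5), 2), 24263), Rational(1, 2)) = Pow(Add(Rational(24964, 25), 24263), Rational(1, 2)) = Pow(Rational(631539, 25), Rational(1, 2)) = Mul(Rational(3, 5), Pow(70171, Rational(1, 2)))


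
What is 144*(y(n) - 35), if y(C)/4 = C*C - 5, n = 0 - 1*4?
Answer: 1296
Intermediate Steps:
n = -4 (n = 0 - 4 = -4)
y(C) = -20 + 4*C**2 (y(C) = 4*(C*C - 5) = 4*(C**2 - 5) = 4*(-5 + C**2) = -20 + 4*C**2)
144*(y(n) - 35) = 144*((-20 + 4*(-4)**2) - 35) = 144*((-20 + 4*16) - 35) = 144*((-20 + 64) - 35) = 144*(44 - 35) = 144*9 = 1296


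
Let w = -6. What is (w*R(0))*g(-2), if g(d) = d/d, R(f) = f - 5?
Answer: 30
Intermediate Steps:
R(f) = -5 + f
g(d) = 1
(w*R(0))*g(-2) = -6*(-5 + 0)*1 = -6*(-5)*1 = 30*1 = 30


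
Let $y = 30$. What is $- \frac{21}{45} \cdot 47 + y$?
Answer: $\frac{121}{15} \approx 8.0667$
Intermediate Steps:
$- \frac{21}{45} \cdot 47 + y = - \frac{21}{45} \cdot 47 + 30 = \left(-21\right) \frac{1}{45} \cdot 47 + 30 = \left(- \frac{7}{15}\right) 47 + 30 = - \frac{329}{15} + 30 = \frac{121}{15}$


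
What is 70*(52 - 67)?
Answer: -1050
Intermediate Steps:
70*(52 - 67) = 70*(-15) = -1050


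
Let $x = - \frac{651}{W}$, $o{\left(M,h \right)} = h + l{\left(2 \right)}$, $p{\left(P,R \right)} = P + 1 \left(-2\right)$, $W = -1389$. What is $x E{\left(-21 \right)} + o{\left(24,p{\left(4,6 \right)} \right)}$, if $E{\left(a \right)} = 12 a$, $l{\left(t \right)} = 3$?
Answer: $- \frac{52369}{463} \approx -113.11$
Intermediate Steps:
$p{\left(P,R \right)} = -2 + P$ ($p{\left(P,R \right)} = P - 2 = -2 + P$)
$o{\left(M,h \right)} = 3 + h$ ($o{\left(M,h \right)} = h + 3 = 3 + h$)
$x = \frac{217}{463}$ ($x = - \frac{651}{-1389} = \left(-651\right) \left(- \frac{1}{1389}\right) = \frac{217}{463} \approx 0.46868$)
$x E{\left(-21 \right)} + o{\left(24,p{\left(4,6 \right)} \right)} = \frac{217 \cdot 12 \left(-21\right)}{463} + \left(3 + \left(-2 + 4\right)\right) = \frac{217}{463} \left(-252\right) + \left(3 + 2\right) = - \frac{54684}{463} + 5 = - \frac{52369}{463}$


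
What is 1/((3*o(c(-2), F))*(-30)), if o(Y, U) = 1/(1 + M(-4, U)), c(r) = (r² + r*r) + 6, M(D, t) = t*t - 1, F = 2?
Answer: -2/45 ≈ -0.044444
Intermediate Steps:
M(D, t) = -1 + t² (M(D, t) = t² - 1 = -1 + t²)
c(r) = 6 + 2*r² (c(r) = (r² + r²) + 6 = 2*r² + 6 = 6 + 2*r²)
o(Y, U) = U⁻² (o(Y, U) = 1/(1 + (-1 + U²)) = 1/(U²) = U⁻²)
1/((3*o(c(-2), F))*(-30)) = 1/((3/2²)*(-30)) = 1/((3*(¼))*(-30)) = 1/((¾)*(-30)) = 1/(-45/2) = -2/45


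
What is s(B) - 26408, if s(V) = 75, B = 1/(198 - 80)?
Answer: -26333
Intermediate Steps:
B = 1/118 ≈ 0.0084746
s(B) - 26408 = 75 - 26408 = -26333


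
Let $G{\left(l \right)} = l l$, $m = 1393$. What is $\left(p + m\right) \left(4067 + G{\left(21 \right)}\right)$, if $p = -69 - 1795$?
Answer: $-2123268$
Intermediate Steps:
$G{\left(l \right)} = l^{2}$
$p = -1864$ ($p = -69 - 1795 = -1864$)
$\left(p + m\right) \left(4067 + G{\left(21 \right)}\right) = \left(-1864 + 1393\right) \left(4067 + 21^{2}\right) = - 471 \left(4067 + 441\right) = \left(-471\right) 4508 = -2123268$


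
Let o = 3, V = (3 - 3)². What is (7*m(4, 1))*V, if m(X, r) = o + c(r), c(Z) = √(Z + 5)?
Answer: 0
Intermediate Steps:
V = 0 (V = 0² = 0)
c(Z) = √(5 + Z)
m(X, r) = 3 + √(5 + r)
(7*m(4, 1))*V = (7*(3 + √(5 + 1)))*0 = (7*(3 + √6))*0 = (21 + 7*√6)*0 = 0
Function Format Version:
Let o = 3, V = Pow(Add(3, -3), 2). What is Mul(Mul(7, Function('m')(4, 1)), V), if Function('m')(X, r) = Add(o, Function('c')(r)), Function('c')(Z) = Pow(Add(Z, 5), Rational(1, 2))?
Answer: 0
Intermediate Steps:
V = 0 (V = Pow(0, 2) = 0)
Function('c')(Z) = Pow(Add(5, Z), Rational(1, 2))
Function('m')(X, r) = Add(3, Pow(Add(5, r), Rational(1, 2)))
Mul(Mul(7, Function('m')(4, 1)), V) = Mul(Mul(7, Add(3, Pow(Add(5, 1), Rational(1, 2)))), 0) = Mul(Mul(7, Add(3, Pow(6, Rational(1, 2)))), 0) = Mul(Add(21, Mul(7, Pow(6, Rational(1, 2)))), 0) = 0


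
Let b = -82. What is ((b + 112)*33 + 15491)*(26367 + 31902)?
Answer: 960331389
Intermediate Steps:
((b + 112)*33 + 15491)*(26367 + 31902) = ((-82 + 112)*33 + 15491)*(26367 + 31902) = (30*33 + 15491)*58269 = (990 + 15491)*58269 = 16481*58269 = 960331389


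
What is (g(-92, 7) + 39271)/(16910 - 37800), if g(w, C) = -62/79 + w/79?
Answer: -620451/330062 ≈ -1.8798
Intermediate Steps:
g(w, C) = -62/79 + w/79 (g(w, C) = -62*1/79 + w*(1/79) = -62/79 + w/79)
(g(-92, 7) + 39271)/(16910 - 37800) = ((-62/79 + (1/79)*(-92)) + 39271)/(16910 - 37800) = ((-62/79 - 92/79) + 39271)/(-20890) = (-154/79 + 39271)*(-1/20890) = (3102255/79)*(-1/20890) = -620451/330062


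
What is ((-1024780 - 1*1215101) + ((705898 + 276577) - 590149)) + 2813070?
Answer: 965515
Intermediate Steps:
((-1024780 - 1*1215101) + ((705898 + 276577) - 590149)) + 2813070 = ((-1024780 - 1215101) + (982475 - 590149)) + 2813070 = (-2239881 + 392326) + 2813070 = -1847555 + 2813070 = 965515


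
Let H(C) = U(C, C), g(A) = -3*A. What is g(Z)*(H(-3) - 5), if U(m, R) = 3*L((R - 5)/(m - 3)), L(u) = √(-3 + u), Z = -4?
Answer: -60 + 12*I*√15 ≈ -60.0 + 46.476*I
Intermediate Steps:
U(m, R) = 3*√(-3 + (-5 + R)/(-3 + m)) (U(m, R) = 3*√(-3 + (R - 5)/(m - 3)) = 3*√(-3 + (-5 + R)/(-3 + m)))
H(C) = 3*√((4 - 2*C)/(-3 + C)) (H(C) = 3*√((4 + C - 3*C)/(-3 + C)) = 3*√((4 - 2*C)/(-3 + C)))
g(Z)*(H(-3) - 5) = (-3*(-4))*(3*√2*√((2 - 1*(-3))/(-3 - 3)) - 5) = 12*(3*√2*√((2 + 3)/(-6)) - 5) = 12*(3*√2*√(-⅙*5) - 5) = 12*(3*√2*√(-⅚) - 5) = 12*(3*√2*(I*√30/6) - 5) = 12*(I*√15 - 5) = 12*(-5 + I*√15) = -60 + 12*I*√15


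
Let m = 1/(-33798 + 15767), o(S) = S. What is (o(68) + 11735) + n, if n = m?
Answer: 212819892/18031 ≈ 11803.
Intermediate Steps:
m = -1/18031 (m = 1/(-18031) = -1/18031 ≈ -5.5460e-5)
n = -1/18031 ≈ -5.5460e-5
(o(68) + 11735) + n = (68 + 11735) - 1/18031 = 11803 - 1/18031 = 212819892/18031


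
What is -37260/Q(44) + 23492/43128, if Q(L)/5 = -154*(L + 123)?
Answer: 115694639/138645738 ≈ 0.83446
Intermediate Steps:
Q(L) = -94710 - 770*L (Q(L) = 5*(-154*(L + 123)) = 5*(-154*(123 + L)) = 5*(-18942 - 154*L) = -94710 - 770*L)
-37260/Q(44) + 23492/43128 = -37260/(-94710 - 770*44) + 23492/43128 = -37260/(-94710 - 33880) + 23492*(1/43128) = -37260/(-128590) + 5873/10782 = -37260*(-1/128590) + 5873/10782 = 3726/12859 + 5873/10782 = 115694639/138645738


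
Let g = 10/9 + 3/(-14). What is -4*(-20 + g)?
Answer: 4814/63 ≈ 76.413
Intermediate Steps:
g = 113/126 (g = 10*(1/9) + 3*(-1/14) = 10/9 - 3/14 = 113/126 ≈ 0.89683)
-4*(-20 + g) = -4*(-20 + 113/126) = -4*(-2407/126) = 4814/63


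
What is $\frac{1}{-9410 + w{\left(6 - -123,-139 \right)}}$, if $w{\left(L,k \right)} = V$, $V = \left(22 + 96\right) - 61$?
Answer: $- \frac{1}{9353} \approx -0.00010692$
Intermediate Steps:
$V = 57$ ($V = 118 - 61 = 57$)
$w{\left(L,k \right)} = 57$
$\frac{1}{-9410 + w{\left(6 - -123,-139 \right)}} = \frac{1}{-9410 + 57} = \frac{1}{-9353} = - \frac{1}{9353}$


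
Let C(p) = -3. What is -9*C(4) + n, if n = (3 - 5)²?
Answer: 31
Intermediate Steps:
n = 4 (n = (-2)² = 4)
-9*C(4) + n = -9*(-3) + 4 = 27 + 4 = 31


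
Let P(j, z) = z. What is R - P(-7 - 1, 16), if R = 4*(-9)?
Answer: -52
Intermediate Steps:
R = -36
R - P(-7 - 1, 16) = -36 - 1*16 = -36 - 16 = -52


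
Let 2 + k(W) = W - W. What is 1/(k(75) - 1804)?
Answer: -1/1806 ≈ -0.00055371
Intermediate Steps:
k(W) = -2 (k(W) = -2 + (W - W) = -2 + 0 = -2)
1/(k(75) - 1804) = 1/(-2 - 1804) = 1/(-1806) = -1/1806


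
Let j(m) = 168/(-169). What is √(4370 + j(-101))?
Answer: √738362/13 ≈ 66.099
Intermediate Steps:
j(m) = -168/169 (j(m) = 168*(-1/169) = -168/169)
√(4370 + j(-101)) = √(4370 - 168/169) = √(738362/169) = √738362/13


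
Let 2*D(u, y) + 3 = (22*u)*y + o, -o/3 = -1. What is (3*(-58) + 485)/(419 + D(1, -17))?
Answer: 311/232 ≈ 1.3405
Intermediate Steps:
o = 3 (o = -3*(-1) = 3)
D(u, y) = 11*u*y (D(u, y) = -3/2 + ((22*u)*y + 3)/2 = -3/2 + (22*u*y + 3)/2 = -3/2 + (3 + 22*u*y)/2 = -3/2 + (3/2 + 11*u*y) = 11*u*y)
(3*(-58) + 485)/(419 + D(1, -17)) = (3*(-58) + 485)/(419 + 11*1*(-17)) = (-174 + 485)/(419 - 187) = 311/232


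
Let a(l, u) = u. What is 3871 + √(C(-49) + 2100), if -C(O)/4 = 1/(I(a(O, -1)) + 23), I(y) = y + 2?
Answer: 3871 + √75594/6 ≈ 3916.8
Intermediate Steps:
I(y) = 2 + y
C(O) = -⅙ (C(O) = -4/((2 - 1) + 23) = -4/(1 + 23) = -4/24 = -4*1/24 = -⅙)
3871 + √(C(-49) + 2100) = 3871 + √(-⅙ + 2100) = 3871 + √(12599/6) = 3871 + √75594/6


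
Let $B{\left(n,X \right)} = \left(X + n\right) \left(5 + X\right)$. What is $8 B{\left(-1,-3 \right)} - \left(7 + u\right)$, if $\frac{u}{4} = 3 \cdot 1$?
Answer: $-83$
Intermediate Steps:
$u = 12$ ($u = 4 \cdot 3 \cdot 1 = 4 \cdot 3 = 12$)
$B{\left(n,X \right)} = \left(5 + X\right) \left(X + n\right)$
$8 B{\left(-1,-3 \right)} - \left(7 + u\right) = 8 \left(\left(-3\right)^{2} + 5 \left(-3\right) + 5 \left(-1\right) - -3\right) - 19 = 8 \left(9 - 15 - 5 + 3\right) - 19 = 8 \left(-8\right) - 19 = -64 - 19 = -83$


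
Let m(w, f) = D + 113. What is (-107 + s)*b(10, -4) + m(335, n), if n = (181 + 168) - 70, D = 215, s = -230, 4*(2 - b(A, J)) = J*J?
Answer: 1002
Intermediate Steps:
b(A, J) = 2 - J²/4 (b(A, J) = 2 - J*J/4 = 2 - J²/4)
n = 279 (n = 349 - 70 = 279)
m(w, f) = 328 (m(w, f) = 215 + 113 = 328)
(-107 + s)*b(10, -4) + m(335, n) = (-107 - 230)*(2 - ¼*(-4)²) + 328 = -337*(2 - ¼*16) + 328 = -337*(2 - 4) + 328 = -337*(-2) + 328 = 674 + 328 = 1002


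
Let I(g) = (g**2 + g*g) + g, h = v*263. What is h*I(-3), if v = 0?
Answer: 0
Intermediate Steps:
h = 0 (h = 0*263 = 0)
I(g) = g + 2*g**2 (I(g) = (g**2 + g**2) + g = 2*g**2 + g = g + 2*g**2)
h*I(-3) = 0*(-3*(1 + 2*(-3))) = 0*(-3*(1 - 6)) = 0*(-3*(-5)) = 0*15 = 0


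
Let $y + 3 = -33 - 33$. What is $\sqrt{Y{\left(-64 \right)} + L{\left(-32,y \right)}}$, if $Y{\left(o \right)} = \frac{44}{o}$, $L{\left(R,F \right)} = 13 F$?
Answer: $\frac{i \sqrt{14363}}{4} \approx 29.961 i$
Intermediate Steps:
$y = -69$ ($y = -3 - 66 = -69$)
$\sqrt{Y{\left(-64 \right)} + L{\left(-32,y \right)}} = \sqrt{\frac{44}{-64} + 13 \left(-69\right)} = \sqrt{44 \left(- \frac{1}{64}\right) - 897} = \sqrt{- \frac{11}{16} - 897} = \sqrt{- \frac{14363}{16}} = \frac{i \sqrt{14363}}{4}$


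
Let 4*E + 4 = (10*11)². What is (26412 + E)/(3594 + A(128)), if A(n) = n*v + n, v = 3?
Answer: 14718/2053 ≈ 7.1690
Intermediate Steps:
E = 3024 (E = -1 + (10*11)²/4 = -1 + (¼)*110² = -1 + (¼)*12100 = -1 + 3025 = 3024)
A(n) = 4*n (A(n) = n*3 + n = 3*n + n = 4*n)
(26412 + E)/(3594 + A(128)) = (26412 + 3024)/(3594 + 4*128) = 29436/(3594 + 512) = 29436/4106 = 29436*(1/4106) = 14718/2053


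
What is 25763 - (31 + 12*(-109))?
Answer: 27040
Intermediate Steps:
25763 - (31 + 12*(-109)) = 25763 - (31 - 1308) = 25763 - 1*(-1277) = 25763 + 1277 = 27040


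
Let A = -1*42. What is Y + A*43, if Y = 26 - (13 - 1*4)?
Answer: -1789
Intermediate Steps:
A = -42
Y = 17 (Y = 26 - (13 - 4) = 26 - 1*9 = 26 - 9 = 17)
Y + A*43 = 17 - 42*43 = 17 - 1806 = -1789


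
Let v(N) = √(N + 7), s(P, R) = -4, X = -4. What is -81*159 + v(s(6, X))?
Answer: -12879 + √3 ≈ -12877.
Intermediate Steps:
v(N) = √(7 + N)
-81*159 + v(s(6, X)) = -81*159 + √(7 - 4) = -12879 + √3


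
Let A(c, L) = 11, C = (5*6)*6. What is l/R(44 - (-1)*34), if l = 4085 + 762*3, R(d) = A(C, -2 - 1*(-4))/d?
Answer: 496938/11 ≈ 45176.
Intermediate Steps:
C = 180 (C = 30*6 = 180)
R(d) = 11/d
l = 6371 (l = 4085 + 2286 = 6371)
l/R(44 - (-1)*34) = 6371/((11/(44 - (-1)*34))) = 6371/((11/(44 - 1*(-34)))) = 6371/((11/(44 + 34))) = 6371/((11/78)) = 6371/((11*(1/78))) = 6371/(11/78) = 6371*(78/11) = 496938/11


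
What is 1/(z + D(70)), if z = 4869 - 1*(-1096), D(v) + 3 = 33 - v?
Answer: 1/5925 ≈ 0.00016878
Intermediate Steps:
D(v) = 30 - v (D(v) = -3 + (33 - v) = 30 - v)
z = 5965 (z = 4869 + 1096 = 5965)
1/(z + D(70)) = 1/(5965 + (30 - 1*70)) = 1/(5965 + (30 - 70)) = 1/(5965 - 40) = 1/5925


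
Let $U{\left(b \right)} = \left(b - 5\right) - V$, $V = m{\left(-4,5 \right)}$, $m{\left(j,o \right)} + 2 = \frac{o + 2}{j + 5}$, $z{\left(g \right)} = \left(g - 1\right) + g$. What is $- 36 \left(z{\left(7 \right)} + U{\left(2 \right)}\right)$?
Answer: $-180$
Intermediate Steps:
$z{\left(g \right)} = -1 + 2 g$ ($z{\left(g \right)} = \left(-1 + g\right) + g = -1 + 2 g$)
$m{\left(j,o \right)} = -2 + \frac{2 + o}{5 + j}$ ($m{\left(j,o \right)} = -2 + \frac{o + 2}{j + 5} = -2 + \frac{2 + o}{5 + j}$)
$V = 5$ ($V = \frac{-8 + 5 - -8}{5 - 4} = \frac{-8 + 5 + 8}{1} = 1 \cdot 5 = 5$)
$U{\left(b \right)} = -10 + b$ ($U{\left(b \right)} = \left(b - 5\right) - 5 = \left(-5 + b\right) - 5 = -10 + b$)
$- 36 \left(z{\left(7 \right)} + U{\left(2 \right)}\right) = - 36 \left(\left(-1 + 2 \cdot 7\right) + \left(-10 + 2\right)\right) = - 36 \left(\left(-1 + 14\right) - 8\right) = - 36 \left(13 - 8\right) = \left(-36\right) 5 = -180$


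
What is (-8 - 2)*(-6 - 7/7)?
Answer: 70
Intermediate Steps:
(-8 - 2)*(-6 - 7/7) = -10*(-6 - 7/7) = -10*(-6 - 1*1) = -10*(-6 - 1) = -10*(-7) = 70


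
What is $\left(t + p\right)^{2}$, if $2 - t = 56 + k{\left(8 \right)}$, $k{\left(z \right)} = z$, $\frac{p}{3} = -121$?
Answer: $180625$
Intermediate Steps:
$p = -363$ ($p = 3 \left(-121\right) = -363$)
$t = -62$ ($t = 2 - \left(56 + 8\right) = 2 - 64 = -62$)
$\left(t + p\right)^{2} = \left(-62 - 363\right)^{2} = \left(-425\right)^{2} = 180625$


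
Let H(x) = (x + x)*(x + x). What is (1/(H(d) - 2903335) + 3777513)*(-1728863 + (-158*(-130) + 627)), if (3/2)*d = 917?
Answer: -81769548290070508704/12675791 ≈ -6.4508e+12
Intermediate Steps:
d = 1834/3 (d = (⅔)*917 = 1834/3 ≈ 611.33)
H(x) = 4*x² (H(x) = (2*x)*(2*x) = 4*x²)
(1/(H(d) - 2903335) + 3777513)*(-1728863 + (-158*(-130) + 627)) = (1/(4*(1834/3)² - 2903335) + 3777513)*(-1728863 + (-158*(-130) + 627)) = (1/(4*(3363556/9) - 2903335) + 3777513)*(-1728863 + (20540 + 627)) = (1/(13454224/9 - 2903335) + 3777513)*(-1728863 + 21167) = (1/(-12675791/9) + 3777513)*(-1707696) = (-9/12675791 + 3777513)*(-1707696) = (47882965287774/12675791)*(-1707696) = -81769548290070508704/12675791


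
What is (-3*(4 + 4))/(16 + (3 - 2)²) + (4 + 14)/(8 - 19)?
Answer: -570/187 ≈ -3.0481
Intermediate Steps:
(-3*(4 + 4))/(16 + (3 - 2)²) + (4 + 14)/(8 - 19) = (-3*8)/(16 + 1²) + 18/(-11) = -24/(16 + 1) + 18*(-1/11) = -24/17 - 18/11 = -570/187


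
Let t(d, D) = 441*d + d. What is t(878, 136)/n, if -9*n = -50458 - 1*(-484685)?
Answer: -3492684/434227 ≈ -8.0435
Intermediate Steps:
t(d, D) = 442*d
n = -434227/9 (n = -(-50458 - 1*(-484685))/9 = -(-50458 + 484685)/9 = -1/9*434227 = -434227/9 ≈ -48247.)
t(878, 136)/n = (442*878)/(-434227/9) = 388076*(-9/434227) = -3492684/434227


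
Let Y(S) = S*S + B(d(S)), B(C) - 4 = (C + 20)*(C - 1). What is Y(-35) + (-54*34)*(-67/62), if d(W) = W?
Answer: 116345/31 ≈ 3753.1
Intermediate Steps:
B(C) = 4 + (-1 + C)*(20 + C) (B(C) = 4 + (C + 20)*(C - 1) = 4 + (20 + C)*(-1 + C) = 4 + (-1 + C)*(20 + C))
Y(S) = -16 + 2*S² + 19*S (Y(S) = S*S + (-16 + S² + 19*S) = S² + (-16 + S² + 19*S) = -16 + 2*S² + 19*S)
Y(-35) + (-54*34)*(-67/62) = (-16 + 2*(-35)² + 19*(-35)) + (-54*34)*(-67/62) = (-16 + 2*1225 - 665) - (-123012)/62 = (-16 + 2450 - 665) - 1836*(-67/62) = 1769 + 61506/31 = 116345/31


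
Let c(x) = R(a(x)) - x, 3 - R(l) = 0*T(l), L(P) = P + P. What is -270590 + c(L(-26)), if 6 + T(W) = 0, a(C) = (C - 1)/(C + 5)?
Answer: -270535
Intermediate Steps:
a(C) = (-1 + C)/(5 + C)
T(W) = -6 (T(W) = -6 + 0 = -6)
L(P) = 2*P
R(l) = 3 (R(l) = 3 - 0*(-6) = 3 - 1*0 = 3 + 0 = 3)
c(x) = 3 - x
-270590 + c(L(-26)) = -270590 + (3 - 2*(-26)) = -270590 + (3 - 1*(-52)) = -270590 + (3 + 52) = -270590 + 55 = -270535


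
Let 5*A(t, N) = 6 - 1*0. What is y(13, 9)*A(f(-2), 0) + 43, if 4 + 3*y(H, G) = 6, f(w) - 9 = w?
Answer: 219/5 ≈ 43.800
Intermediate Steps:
f(w) = 9 + w
A(t, N) = 6/5 (A(t, N) = (6 - 1*0)/5 = (6 + 0)/5 = (⅕)*6 = 6/5)
y(H, G) = ⅔ (y(H, G) = -4/3 + (⅓)*6 = -4/3 + 2 = ⅔)
y(13, 9)*A(f(-2), 0) + 43 = (⅔)*(6/5) + 43 = ⅘ + 43 = 219/5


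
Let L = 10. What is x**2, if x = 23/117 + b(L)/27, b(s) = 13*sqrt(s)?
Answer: 290371/123201 + 46*sqrt(10)/243 ≈ 2.9555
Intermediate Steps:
x = 23/117 + 13*sqrt(10)/27 (x = 23/117 + (13*sqrt(10))/27 = 23*(1/117) + (13*sqrt(10))*(1/27) = 23/117 + 13*sqrt(10)/27 ≈ 1.7192)
x**2 = (23/117 + 13*sqrt(10)/27)**2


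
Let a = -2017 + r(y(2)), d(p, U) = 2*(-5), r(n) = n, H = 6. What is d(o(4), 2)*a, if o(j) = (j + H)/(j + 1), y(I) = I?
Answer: 20150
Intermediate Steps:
o(j) = (6 + j)/(1 + j) (o(j) = (j + 6)/(j + 1) = (6 + j)/(1 + j))
d(p, U) = -10
a = -2015 (a = -2017 + 2 = -2015)
d(o(4), 2)*a = -10*(-2015) = 20150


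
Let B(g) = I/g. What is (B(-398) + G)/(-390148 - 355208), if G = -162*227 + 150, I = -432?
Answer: 607330/12360487 ≈ 0.049135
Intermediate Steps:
G = -36624 (G = -36774 + 150 = -36624)
B(g) = -432/g
(B(-398) + G)/(-390148 - 355208) = (-432/(-398) - 36624)/(-390148 - 355208) = (-432*(-1/398) - 36624)/(-745356) = (216/199 - 36624)*(-1/745356) = -7287960/199*(-1/745356) = 607330/12360487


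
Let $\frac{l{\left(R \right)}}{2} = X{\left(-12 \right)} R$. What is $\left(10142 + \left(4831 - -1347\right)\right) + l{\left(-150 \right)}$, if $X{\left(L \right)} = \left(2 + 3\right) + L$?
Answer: $18420$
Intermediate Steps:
$X{\left(L \right)} = 5 + L$
$l{\left(R \right)} = - 14 R$ ($l{\left(R \right)} = 2 \left(5 - 12\right) R = 2 \left(- 7 R\right) = - 14 R$)
$\left(10142 + \left(4831 - -1347\right)\right) + l{\left(-150 \right)} = \left(10142 + \left(4831 - -1347\right)\right) - -2100 = \left(10142 + \left(4831 + 1347\right)\right) + 2100 = \left(10142 + 6178\right) + 2100 = 16320 + 2100 = 18420$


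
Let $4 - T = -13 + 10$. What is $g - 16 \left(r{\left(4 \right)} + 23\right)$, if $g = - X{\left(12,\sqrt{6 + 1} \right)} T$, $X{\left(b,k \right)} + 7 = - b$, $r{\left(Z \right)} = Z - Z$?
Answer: $-235$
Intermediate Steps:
$r{\left(Z \right)} = 0$
$X{\left(b,k \right)} = -7 - b$
$T = 7$ ($T = 4 - \left(-13 + 10\right) = 4 - -3 = 4 + 3 = 7$)
$g = 133$ ($g = - \left(-7 - 12\right) 7 = - \left(-19\right) 7 = \left(-1\right) \left(-133\right) = 133$)
$g - 16 \left(r{\left(4 \right)} + 23\right) = 133 - 16 \left(0 + 23\right) = 133 - 16 \cdot 23 = 133 - 368 = -235$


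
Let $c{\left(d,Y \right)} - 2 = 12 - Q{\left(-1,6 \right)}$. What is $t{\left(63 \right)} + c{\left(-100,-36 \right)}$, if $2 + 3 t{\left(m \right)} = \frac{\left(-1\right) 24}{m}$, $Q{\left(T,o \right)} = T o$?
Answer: $\frac{1210}{63} \approx 19.206$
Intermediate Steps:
$t{\left(m \right)} = - \frac{2}{3} - \frac{8}{m}$ ($t{\left(m \right)} = - \frac{2}{3} + \frac{\left(-1\right) 24 \frac{1}{m}}{3} = - \frac{2}{3} + \frac{\left(-24\right) \frac{1}{m}}{3} = - \frac{2}{3} - \frac{8}{m}$)
$c{\left(d,Y \right)} = 20$ ($c{\left(d,Y \right)} = 2 + \left(12 - \left(-1\right) 6\right) = 2 + \left(12 - -6\right) = 2 + \left(12 + 6\right) = 2 + 18 = 20$)
$t{\left(63 \right)} + c{\left(-100,-36 \right)} = \left(- \frac{2}{3} - \frac{8}{63}\right) + 20 = - \frac{50}{63} + 20 = \frac{1210}{63}$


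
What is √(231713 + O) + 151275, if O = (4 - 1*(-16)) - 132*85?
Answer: 151275 + √220513 ≈ 1.5174e+5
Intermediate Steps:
O = -11200 (O = (4 + 16) - 11220 = 20 - 11220 = -11200)
√(231713 + O) + 151275 = √(231713 - 11200) + 151275 = √220513 + 151275 = 151275 + √220513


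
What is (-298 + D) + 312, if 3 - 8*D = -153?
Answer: 67/2 ≈ 33.500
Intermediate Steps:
D = 39/2 (D = 3/8 - ⅛*(-153) = 3/8 + 153/8 = 39/2 ≈ 19.500)
(-298 + D) + 312 = (-298 + 39/2) + 312 = -557/2 + 312 = 67/2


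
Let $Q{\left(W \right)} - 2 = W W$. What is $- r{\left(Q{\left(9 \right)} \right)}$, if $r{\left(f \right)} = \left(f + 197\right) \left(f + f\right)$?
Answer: $-46480$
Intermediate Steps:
$Q{\left(W \right)} = 2 + W^{2}$ ($Q{\left(W \right)} = 2 + W W = 2 + W^{2}$)
$r{\left(f \right)} = 2 f \left(197 + f\right)$ ($r{\left(f \right)} = \left(197 + f\right) 2 f = 2 f \left(197 + f\right)$)
$- r{\left(Q{\left(9 \right)} \right)} = - 2 \left(2 + 9^{2}\right) \left(197 + \left(2 + 9^{2}\right)\right) = - 2 \left(2 + 81\right) \left(197 + \left(2 + 81\right)\right) = - 2 \cdot 83 \left(197 + 83\right) = - 2 \cdot 83 \cdot 280 = \left(-1\right) 46480 = -46480$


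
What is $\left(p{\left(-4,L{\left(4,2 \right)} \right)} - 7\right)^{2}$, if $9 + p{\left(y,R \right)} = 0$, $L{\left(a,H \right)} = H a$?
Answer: $256$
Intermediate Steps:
$p{\left(y,R \right)} = -9$ ($p{\left(y,R \right)} = -9 + 0 = -9$)
$\left(p{\left(-4,L{\left(4,2 \right)} \right)} - 7\right)^{2} = \left(-9 - 7\right)^{2} = \left(-16\right)^{2} = 256$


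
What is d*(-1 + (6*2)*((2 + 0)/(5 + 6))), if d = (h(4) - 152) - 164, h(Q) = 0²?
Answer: -4108/11 ≈ -373.45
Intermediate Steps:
h(Q) = 0
d = -316 (d = (0 - 152) - 164 = -152 - 164 = -316)
d*(-1 + (6*2)*((2 + 0)/(5 + 6))) = -316*(-1 + (6*2)*((2 + 0)/(5 + 6))) = -316*(-1 + 12*(2/11)) = -316*(-1 + 24/11) = -316*13/11 = -4108/11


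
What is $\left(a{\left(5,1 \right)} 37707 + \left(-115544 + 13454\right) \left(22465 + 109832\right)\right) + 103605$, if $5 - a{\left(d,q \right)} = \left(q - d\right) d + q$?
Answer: $-13505192157$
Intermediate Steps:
$a{\left(d,q \right)} = 5 - q - d \left(q - d\right)$ ($a{\left(d,q \right)} = 5 - \left(\left(q - d\right) d + q\right) = 5 - \left(d \left(q - d\right) + q\right) = 5 - \left(q + d \left(q - d\right)\right) = 5 - q - d \left(q - d\right)$)
$\left(a{\left(5,1 \right)} 37707 + \left(-115544 + 13454\right) \left(22465 + 109832\right)\right) + 103605 = \left(\left(5 + 5^{2} - 1 - 5 \cdot 1\right) 37707 + \left(-115544 + 13454\right) \left(22465 + 109832\right)\right) + 103605 = \left(\left(5 + 25 - 1 - 5\right) 37707 - 13506200730\right) + 103605 = \left(24 \cdot 37707 - 13506200730\right) + 103605 = \left(904968 - 13506200730\right) + 103605 = -13505295762 + 103605 = -13505192157$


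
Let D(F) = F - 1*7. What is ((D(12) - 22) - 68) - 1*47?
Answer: -132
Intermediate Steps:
D(F) = -7 + F (D(F) = F - 7 = -7 + F)
((D(12) - 22) - 68) - 1*47 = (((-7 + 12) - 22) - 68) - 1*47 = ((5 - 22) - 68) - 47 = (-17 - 68) - 47 = -85 - 47 = -132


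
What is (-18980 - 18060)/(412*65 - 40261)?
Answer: 37040/13481 ≈ 2.7476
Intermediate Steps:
(-18980 - 18060)/(412*65 - 40261) = -37040/(26780 - 40261) = -37040/(-13481) = -37040*(-1/13481) = 37040/13481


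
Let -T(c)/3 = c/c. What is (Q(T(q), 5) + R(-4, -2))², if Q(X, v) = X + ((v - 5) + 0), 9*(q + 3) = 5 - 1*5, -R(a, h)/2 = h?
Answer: 1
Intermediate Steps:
R(a, h) = -2*h
q = -3 (q = -3 + (5 - 1*5)/9 = -3 + (5 - 5)/9 = -3 + (⅑)*0 = -3 + 0 = -3)
T(c) = -3 (T(c) = -3*c/c = -3*1 = -3)
Q(X, v) = -5 + X + v (Q(X, v) = X + ((-5 + v) + 0) = X + (-5 + v) = -5 + X + v)
(Q(T(q), 5) + R(-4, -2))² = ((-5 - 3 + 5) - 2*(-2))² = (-3 + 4)² = 1² = 1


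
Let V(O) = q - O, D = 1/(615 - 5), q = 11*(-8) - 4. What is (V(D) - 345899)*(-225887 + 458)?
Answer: 47577807360219/610 ≈ 7.7996e+10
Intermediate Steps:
q = -92 (q = -88 - 4 = -92)
D = 1/610 ≈ 0.0016393
V(O) = -92 - O
(V(D) - 345899)*(-225887 + 458) = ((-92 - 1*1/610) - 345899)*(-225887 + 458) = ((-92 - 1/610) - 345899)*(-225429) = (-56121/610 - 345899)*(-225429) = -211054511/610*(-225429) = 47577807360219/610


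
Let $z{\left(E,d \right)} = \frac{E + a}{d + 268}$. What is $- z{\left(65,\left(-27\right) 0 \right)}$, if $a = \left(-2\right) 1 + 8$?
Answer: $- \frac{71}{268} \approx -0.26493$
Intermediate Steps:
$a = 6$ ($a = -2 + 8 = 6$)
$z{\left(E,d \right)} = \frac{6 + E}{268 + d}$ ($z{\left(E,d \right)} = \frac{E + 6}{d + 268} = \frac{6 + E}{268 + d}$)
$- z{\left(65,\left(-27\right) 0 \right)} = - \frac{6 + 65}{268 - 0} = - \frac{71}{268 + 0} = - \frac{71}{268}$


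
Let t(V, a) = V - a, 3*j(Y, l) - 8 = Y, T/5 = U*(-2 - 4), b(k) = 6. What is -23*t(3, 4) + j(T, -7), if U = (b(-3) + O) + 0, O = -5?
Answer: 47/3 ≈ 15.667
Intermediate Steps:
U = 1 (U = (6 - 5) + 0 = 1 + 0 = 1)
T = -30 (T = 5*(1*(-2 - 4)) = 5*(1*(-6)) = 5*(-6) = -30)
j(Y, l) = 8/3 + Y/3
-23*t(3, 4) + j(T, -7) = -23*(3 - 1*4) + (8/3 + (1/3)*(-30)) = -23*(3 - 4) + (8/3 - 10) = -23*(-1) - 22/3 = 23 - 22/3 = 47/3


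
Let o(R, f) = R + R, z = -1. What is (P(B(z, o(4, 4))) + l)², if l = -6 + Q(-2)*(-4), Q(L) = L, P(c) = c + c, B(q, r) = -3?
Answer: 16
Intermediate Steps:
o(R, f) = 2*R
P(c) = 2*c
l = 2 (l = -6 - 2*(-4) = -6 + 8 = 2)
(P(B(z, o(4, 4))) + l)² = (2*(-3) + 2)² = (-6 + 2)² = (-4)² = 16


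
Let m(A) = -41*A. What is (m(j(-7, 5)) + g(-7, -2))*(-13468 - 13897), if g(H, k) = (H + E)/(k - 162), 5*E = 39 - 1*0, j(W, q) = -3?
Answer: -137996222/41 ≈ -3.3658e+6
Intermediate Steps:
E = 39/5 (E = (39 - 1*0)/5 = (39 + 0)/5 = (1/5)*39 = 39/5 ≈ 7.8000)
g(H, k) = (39/5 + H)/(-162 + k) (g(H, k) = (H + 39/5)/(k - 162) = (39/5 + H)/(-162 + k))
(m(j(-7, 5)) + g(-7, -2))*(-13468 - 13897) = (-41*(-3) + (39/5 - 7)/(-162 - 2))*(-13468 - 13897) = (123 + (4/5)/(-164))*(-27365) = (123 - 1/164*4/5)*(-27365) = (123 - 1/205)*(-27365) = (25214/205)*(-27365) = -137996222/41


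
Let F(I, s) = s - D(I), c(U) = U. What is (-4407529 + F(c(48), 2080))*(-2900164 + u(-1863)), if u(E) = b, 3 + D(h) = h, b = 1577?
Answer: 12769707636978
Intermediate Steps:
D(h) = -3 + h
F(I, s) = 3 + s - I (F(I, s) = s - (-3 + I) = s + (3 - I) = 3 + s - I)
u(E) = 1577
(-4407529 + F(c(48), 2080))*(-2900164 + u(-1863)) = (-4407529 + (3 + 2080 - 1*48))*(-2900164 + 1577) = (-4407529 + (3 + 2080 - 48))*(-2898587) = (-4407529 + 2035)*(-2898587) = -4405494*(-2898587) = 12769707636978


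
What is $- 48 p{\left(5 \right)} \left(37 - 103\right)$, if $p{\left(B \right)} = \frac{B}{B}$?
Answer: $3168$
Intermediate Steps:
$p{\left(B \right)} = 1$
$- 48 p{\left(5 \right)} \left(37 - 103\right) = \left(-48\right) 1 \left(37 - 103\right) = \left(-48\right) \left(-66\right) = 3168$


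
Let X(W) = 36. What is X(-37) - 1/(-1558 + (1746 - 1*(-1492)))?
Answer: 60479/1680 ≈ 35.999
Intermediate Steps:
X(-37) - 1/(-1558 + (1746 - 1*(-1492))) = 36 - 1/(-1558 + (1746 - 1*(-1492))) = 36 - 1/(-1558 + (1746 + 1492)) = 36 - 1/(-1558 + 3238) = 36 - 1/1680 = 60479/1680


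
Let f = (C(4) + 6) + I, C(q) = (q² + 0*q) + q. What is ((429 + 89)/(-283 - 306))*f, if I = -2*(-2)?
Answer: -15540/589 ≈ -26.384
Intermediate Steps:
C(q) = q + q² (C(q) = (q² + 0) + q = q² + q = q + q²)
I = 4
f = 30 (f = (4*(1 + 4) + 6) + 4 = (4*5 + 6) + 4 = (20 + 6) + 4 = 26 + 4 = 30)
((429 + 89)/(-283 - 306))*f = ((429 + 89)/(-283 - 306))*30 = (518/(-589))*30 = (518*(-1/589))*30 = -518/589*30 = -15540/589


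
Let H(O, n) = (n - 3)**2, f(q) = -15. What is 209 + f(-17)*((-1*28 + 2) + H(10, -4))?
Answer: -136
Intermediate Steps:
H(O, n) = (-3 + n)**2
209 + f(-17)*((-1*28 + 2) + H(10, -4)) = 209 - 15*((-1*28 + 2) + (-3 - 4)**2) = 209 - 15*((-28 + 2) + (-7)**2) = 209 - 15*(-26 + 49) = 209 - 15*23 = 209 - 345 = -136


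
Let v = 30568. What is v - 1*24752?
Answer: 5816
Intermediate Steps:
v - 1*24752 = 30568 - 1*24752 = 30568 - 24752 = 5816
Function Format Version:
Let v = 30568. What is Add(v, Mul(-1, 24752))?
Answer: 5816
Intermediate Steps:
Add(v, Mul(-1, 24752)) = Add(30568, Mul(-1, 24752)) = Add(30568, -24752) = 5816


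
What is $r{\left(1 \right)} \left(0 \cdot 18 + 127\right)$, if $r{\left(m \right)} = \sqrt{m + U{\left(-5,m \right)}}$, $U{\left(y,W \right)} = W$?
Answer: $127 \sqrt{2} \approx 179.61$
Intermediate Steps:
$r{\left(m \right)} = \sqrt{2} \sqrt{m}$ ($r{\left(m \right)} = \sqrt{m + m} = \sqrt{2 m} = \sqrt{2} \sqrt{m}$)
$r{\left(1 \right)} \left(0 \cdot 18 + 127\right) = \sqrt{2} \sqrt{1} \left(0 \cdot 18 + 127\right) = \sqrt{2} \cdot 1 \left(0 + 127\right) = \sqrt{2} \cdot 127 = 127 \sqrt{2}$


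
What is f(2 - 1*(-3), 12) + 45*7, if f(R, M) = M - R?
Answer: 322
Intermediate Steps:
f(2 - 1*(-3), 12) + 45*7 = (12 - (2 - 1*(-3))) + 45*7 = (12 - (2 + 3)) + 315 = (12 - 1*5) + 315 = (12 - 5) + 315 = 7 + 315 = 322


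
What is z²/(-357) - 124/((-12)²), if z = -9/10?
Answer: -23117/26775 ≈ -0.86338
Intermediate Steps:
z = -9/10 (z = -9*⅒ = -9/10 ≈ -0.90000)
z²/(-357) - 124/((-12)²) = (-9/10)²/(-357) - 124/((-12)²) = (81/100)*(-1/357) - 124/144 = -27/11900 - 124*1/144 = -27/11900 - 31/36 = -23117/26775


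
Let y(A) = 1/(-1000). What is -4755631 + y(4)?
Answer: -4755631001/1000 ≈ -4.7556e+6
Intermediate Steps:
y(A) = -1/1000
-4755631 + y(4) = -4755631 - 1/1000 = -4755631001/1000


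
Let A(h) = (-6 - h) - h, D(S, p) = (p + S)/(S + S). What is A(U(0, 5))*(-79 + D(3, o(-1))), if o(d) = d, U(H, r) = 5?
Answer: 3776/3 ≈ 1258.7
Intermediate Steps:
D(S, p) = (S + p)/(2*S) (D(S, p) = (S + p)/((2*S)) = (S + p)*(1/(2*S)) = (S + p)/(2*S))
A(h) = -6 - 2*h
A(U(0, 5))*(-79 + D(3, o(-1))) = (-6 - 2*5)*(-79 + (1/2)*(3 - 1)/3) = (-6 - 10)*(-79 + (1/2)*(1/3)*2) = -16*(-79 + 1/3) = -16*(-236/3) = 3776/3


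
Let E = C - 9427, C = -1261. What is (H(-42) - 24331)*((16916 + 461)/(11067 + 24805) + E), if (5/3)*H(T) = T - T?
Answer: 9328081043029/35872 ≈ 2.6004e+8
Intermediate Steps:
H(T) = 0 (H(T) = 3*(T - T)/5 = (⅗)*0 = 0)
E = -10688 (E = -1261 - 9427 = -10688)
(H(-42) - 24331)*((16916 + 461)/(11067 + 24805) + E) = (0 - 24331)*((16916 + 461)/(11067 + 24805) - 10688) = -24331*(17377/35872 - 10688) = -24331*(-383382559/35872) = 9328081043029/35872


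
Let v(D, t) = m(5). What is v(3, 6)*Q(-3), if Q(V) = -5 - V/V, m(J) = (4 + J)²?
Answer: -486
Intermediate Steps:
Q(V) = -6 (Q(V) = -5 - 1*1 = -5 - 1 = -6)
v(D, t) = 81 (v(D, t) = (4 + 5)² = 9² = 81)
v(3, 6)*Q(-3) = 81*(-6) = -486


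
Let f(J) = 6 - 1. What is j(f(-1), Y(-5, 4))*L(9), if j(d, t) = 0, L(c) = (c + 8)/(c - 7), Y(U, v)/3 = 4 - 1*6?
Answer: 0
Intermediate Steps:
Y(U, v) = -6 (Y(U, v) = 3*(4 - 1*6) = 3*(4 - 6) = 3*(-2) = -6)
f(J) = 5
L(c) = (8 + c)/(-7 + c)
j(f(-1), Y(-5, 4))*L(9) = 0*((8 + 9)/(-7 + 9)) = 0*(17/2) = 0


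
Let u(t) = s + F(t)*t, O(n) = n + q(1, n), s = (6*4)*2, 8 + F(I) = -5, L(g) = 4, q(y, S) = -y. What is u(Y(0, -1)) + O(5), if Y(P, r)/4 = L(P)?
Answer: -156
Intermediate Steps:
F(I) = -13 (F(I) = -8 - 5 = -13)
Y(P, r) = 16 (Y(P, r) = 4*4 = 16)
s = 48 (s = 24*2 = 48)
O(n) = -1 + n (O(n) = n - 1*1 = n - 1 = -1 + n)
u(t) = 48 - 13*t
u(Y(0, -1)) + O(5) = (48 - 13*16) + (-1 + 5) = (48 - 208) + 4 = -160 + 4 = -156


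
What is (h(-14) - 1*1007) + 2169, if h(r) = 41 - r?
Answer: 1217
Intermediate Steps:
(h(-14) - 1*1007) + 2169 = ((41 - 1*(-14)) - 1*1007) + 2169 = ((41 + 14) - 1007) + 2169 = (55 - 1007) + 2169 = -952 + 2169 = 1217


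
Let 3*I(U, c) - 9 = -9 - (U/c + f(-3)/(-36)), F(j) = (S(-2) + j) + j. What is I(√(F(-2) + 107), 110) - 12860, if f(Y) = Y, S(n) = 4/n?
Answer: -462961/36 - √101/330 ≈ -12860.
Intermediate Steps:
F(j) = -2 + 2*j (F(j) = (4/(-2) + j) + j = (4*(-½) + j) + j = (-2 + j) + j = -2 + 2*j)
I(U, c) = -1/36 - U/(3*c) (I(U, c) = 3 + (-9 - (U/c - 3/(-36)))/3 = 3 + (-9 - (U/c - 3*(-1/36)))/3 = 3 + (-9 - (U/c + 1/12))/3 = 3 + (-9 - (1/12 + U/c))/3 = 3 + (-9 + (-1/12 - U/c))/3 = 3 + (-109/12 - U/c)/3 = 3 + (-109/36 - U/(3*c)) = -1/36 - U/(3*c))
I(√(F(-2) + 107), 110) - 12860 = (1/36)*(-1*110 - 12*√((-2 + 2*(-2)) + 107))/110 - 12860 = (1/36)*(1/110)*(-110 - 12*√((-2 - 4) + 107)) - 12860 = (1/36)*(1/110)*(-110 - 12*√(-6 + 107)) - 12860 = (1/36)*(1/110)*(-110 - 12*√101) - 12860 = (-1/36 - √101/330) - 12860 = -462961/36 - √101/330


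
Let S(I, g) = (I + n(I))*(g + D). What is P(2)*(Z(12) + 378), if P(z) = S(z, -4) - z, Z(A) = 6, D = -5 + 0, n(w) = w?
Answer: -14592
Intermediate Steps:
D = -5
S(I, g) = 2*I*(-5 + g) (S(I, g) = (I + I)*(g - 5) = (2*I)*(-5 + g) = 2*I*(-5 + g))
P(z) = -19*z (P(z) = 2*z*(-5 - 4) - z = 2*z*(-9) - z = -18*z - z = -19*z)
P(2)*(Z(12) + 378) = (-19*2)*(6 + 378) = -38*384 = -14592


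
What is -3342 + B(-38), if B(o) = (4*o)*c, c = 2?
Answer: -3646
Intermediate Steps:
B(o) = 8*o (B(o) = (4*o)*2 = 8*o)
-3342 + B(-38) = -3342 + 8*(-38) = -3342 - 304 = -3646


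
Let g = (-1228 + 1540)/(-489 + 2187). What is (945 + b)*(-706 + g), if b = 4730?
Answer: -1133558550/283 ≈ -4.0055e+6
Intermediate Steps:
g = 52/283 (g = 312/1698 = 312*(1/1698) = 52/283 ≈ 0.18375)
(945 + b)*(-706 + g) = (945 + 4730)*(-706 + 52/283) = 5675*(-199746/283) = -1133558550/283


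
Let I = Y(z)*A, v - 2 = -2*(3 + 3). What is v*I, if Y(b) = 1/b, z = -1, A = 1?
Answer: 10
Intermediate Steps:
v = -10 (v = 2 - 2*(3 + 3) = 2 - 2*6 = 2 - 12 = -10)
I = -1 (I = 1/(-1) = -1*1 = -1)
v*I = -10*(-1) = 10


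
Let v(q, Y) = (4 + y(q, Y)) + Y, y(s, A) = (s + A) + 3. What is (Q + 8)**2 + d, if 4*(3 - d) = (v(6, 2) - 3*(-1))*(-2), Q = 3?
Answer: 134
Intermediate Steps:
y(s, A) = 3 + A + s (y(s, A) = (A + s) + 3 = 3 + A + s)
v(q, Y) = 7 + q + 2*Y (v(q, Y) = (4 + (3 + Y + q)) + Y = (7 + Y + q) + Y = 7 + q + 2*Y)
d = 13 (d = 3 - ((7 + 6 + 2*2) - 3*(-1))*(-2)/4 = 3 - ((7 + 6 + 4) + 3)*(-2)/4 = 3 - (17 + 3)*(-2)/4 = 3 - 5*(-2) = 3 - 1/4*(-40) = 3 + 10 = 13)
(Q + 8)**2 + d = (3 + 8)**2 + 13 = 11**2 + 13 = 121 + 13 = 134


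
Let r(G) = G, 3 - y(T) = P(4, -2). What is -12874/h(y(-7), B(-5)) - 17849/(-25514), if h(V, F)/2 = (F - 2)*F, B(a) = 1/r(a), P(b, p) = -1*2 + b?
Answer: -4105644111/280654 ≈ -14629.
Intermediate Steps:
P(b, p) = -2 + b
y(T) = 1 (y(T) = 3 - (-2 + 4) = 3 - 1*2 = 3 - 2 = 1)
B(a) = 1/a
h(V, F) = 2*F*(-2 + F) (h(V, F) = 2*((F - 2)*F) = 2*((-2 + F)*F) = 2*(F*(-2 + F)) = 2*F*(-2 + F))
-12874/h(y(-7), B(-5)) - 17849/(-25514) = -12874*(-5/(2*(-2 + 1/(-5)))) - 17849/(-25514) = -12874*(-5/(2*(-2 - ⅕))) - 17849*(-1/25514) = -12874/(2*(-⅕)*(-11/5)) + 17849/25514 = -12874/22/25 + 17849/25514 = -12874*25/22 + 17849/25514 = -160925/11 + 17849/25514 = -4105644111/280654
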